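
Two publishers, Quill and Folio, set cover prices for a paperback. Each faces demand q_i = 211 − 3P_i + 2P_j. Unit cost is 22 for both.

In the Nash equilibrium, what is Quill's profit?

6697.6875

Quill's profit: π = (P_{Quill} − 22)(211 − 3P_{Quill} + 2P_{Folio}).
∂π/∂P_{Quill} = 277 − 6P_{Quill} + 2P_{Folio} = 0 ⇒ P_{Quill} = 277/6 + (1/3)P_{Folio}.
The game is symmetric, so in equilibrium P_{Folio} = P_{Quill}: the reaction function gives (2/3)P_{Quill} = 277/6, hence P_{Quill} = 69.25.
q_{Quill} = 211 − 3·69.25 + 2·69.25 = 141.75.
Profit = (69.25 − 22)·141.75 = 6697.6875.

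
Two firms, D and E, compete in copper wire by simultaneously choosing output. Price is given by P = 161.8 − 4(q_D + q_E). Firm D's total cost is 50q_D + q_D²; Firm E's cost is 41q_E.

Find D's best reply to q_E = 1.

Firm D's profit: π = q_D(161.8 − 4(q_D + q_E)) − 50q_D − q_D².
∂π/∂q_D = 111.8 − 10q_D − 4q_E = 0, so q_D = 11.18 − 0.4q_E.
At q_E = 1: q_D = 11.18 − 0.4·1 = 10.78.

10.78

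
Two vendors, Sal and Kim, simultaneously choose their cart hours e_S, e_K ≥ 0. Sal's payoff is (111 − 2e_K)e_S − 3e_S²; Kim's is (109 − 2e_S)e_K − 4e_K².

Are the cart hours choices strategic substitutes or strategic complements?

Expanding Sal's payoff: 111e_S − 2e_Ke_S − 3e_S².
∂π/∂e_S = 111 − 2e_K − 6e_S = 0, so e_S = 18.5 − (1/3)e_K.
The best-response slope de_S/de_K = −1/3 < 0: the reaction function is downward-sloping, so the choices are strategic substitutes.

strategic substitutes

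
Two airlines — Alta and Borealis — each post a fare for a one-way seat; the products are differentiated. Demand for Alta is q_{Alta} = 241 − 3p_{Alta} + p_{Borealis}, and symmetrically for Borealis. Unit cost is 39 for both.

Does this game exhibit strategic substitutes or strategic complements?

Alta's profit: π = (p_{Alta} − 39)(241 − 3p_{Alta} + p_{Borealis}).
∂π/∂p_{Alta} = 358 − 6p_{Alta} + p_{Borealis} = 0 ⇒ p_{Alta} = 179/3 + (1/6)p_{Borealis}.
The best-response slope dp_{Alta}/dp_{Borealis} = 1/6 > 0: the reaction function is upward-sloping, so the choices are strategic complements.

strategic complements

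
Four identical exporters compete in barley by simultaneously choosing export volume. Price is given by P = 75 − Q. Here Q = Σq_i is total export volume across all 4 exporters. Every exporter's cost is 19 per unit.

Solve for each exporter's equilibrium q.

11.2

A representative exporter's profit is π_i = q_i(75 − Q) − 19q_i, with Q = q_i + Σ_{j≠i} q_j.
First-order condition: 56 − 2q_i − Σ_{j≠i} q_j = 0.
In a symmetric equilibrium every exporter chooses the same q, so Σ_{j≠i} q_j = 3q. The condition becomes 56 − 5q = 0, giving q = 56/5 = 11.2.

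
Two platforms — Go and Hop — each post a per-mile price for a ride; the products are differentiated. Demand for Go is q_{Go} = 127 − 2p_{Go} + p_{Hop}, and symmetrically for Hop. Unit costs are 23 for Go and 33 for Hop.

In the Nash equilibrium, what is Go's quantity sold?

Go's profit: π = (p_{Go} − 23)(127 − 2p_{Go} + p_{Hop}).
∂π/∂p_{Go} = 173 − 4p_{Go} + p_{Hop} = 0 ⇒ p_{Go} = 43.25 + 0.25p_{Hop}.
Similarly p_{Hop} = 48.25 + 0.25p_{Go}.
Plugging p_{Hop} into Go's best response: p_{Go} = 43.25 + 0.25(48.25 + 0.25p_{Go}) ⇒ 0.9375p_{Go} = 55.3125, so p_{Go} = 59.
Then p_{Hop} = 48.25 + 0.25·59 = 63.
q_{Go} = 127 − 2·59 + 63 = 72.

72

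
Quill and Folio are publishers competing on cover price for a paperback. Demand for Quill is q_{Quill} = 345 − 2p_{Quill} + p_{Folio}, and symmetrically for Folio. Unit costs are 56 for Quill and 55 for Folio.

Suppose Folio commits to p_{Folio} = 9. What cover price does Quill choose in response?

Quill's profit: π = (p_{Quill} − 56)(345 − 2p_{Quill} + p_{Folio}).
∂π/∂p_{Quill} = 457 − 4p_{Quill} + p_{Folio} = 0 ⇒ p_{Quill} = 114.25 + 0.25p_{Folio}.
At p_{Folio} = 9: p_{Quill} = 114.25 + 0.25·9 = 116.5.

116.5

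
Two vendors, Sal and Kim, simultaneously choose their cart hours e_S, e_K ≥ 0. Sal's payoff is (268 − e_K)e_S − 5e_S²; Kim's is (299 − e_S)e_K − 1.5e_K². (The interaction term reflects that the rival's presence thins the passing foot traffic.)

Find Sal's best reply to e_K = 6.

Expanding Sal's payoff: 268e_S − e_Ke_S − 5e_S².
∂π/∂e_S = 268 − e_K − 10e_S = 0, so e_S = 26.8 − 0.1e_K.
At e_K = 6: e_S = 26.8 − 0.1·6 = 26.2.

26.2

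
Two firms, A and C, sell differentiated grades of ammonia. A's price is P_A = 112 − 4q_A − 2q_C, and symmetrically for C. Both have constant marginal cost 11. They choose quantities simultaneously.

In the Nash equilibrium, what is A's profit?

Firm A's profit: π = q_A(112 − 4q_A − 2q_C) − 11q_A.
∂π/∂q_A = 101 − 8q_A − 2q_C = 0 ⇒ q_A = 12.625 − 0.25q_C.
By symmetry q_C = q_A; substituting into the reaction function, 1.25q_A = 12.625 and q_A = 10.1.
P_A = 112 − 4·10.1 − 2·10.1 = 51.4.
Profit = (51.4 − 11)·10.1 = 408.04.

408.04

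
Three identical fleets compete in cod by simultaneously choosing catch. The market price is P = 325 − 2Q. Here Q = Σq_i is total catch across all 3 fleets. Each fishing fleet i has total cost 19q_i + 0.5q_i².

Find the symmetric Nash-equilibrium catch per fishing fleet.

A representative fishing fleet's profit is π_i = q_i(325 − 2Q) − 19q_i − 0.5q_i², with Q = q_i + Σ_{j≠i} q_j.
First-order condition: 306 − 5q_i − 2Σ_{j≠i} q_j = 0.
With identical fishing fleets, set every q_j = q: then 306 − 5q − 4q = 0, i.e. q = 306/9 = 34.

34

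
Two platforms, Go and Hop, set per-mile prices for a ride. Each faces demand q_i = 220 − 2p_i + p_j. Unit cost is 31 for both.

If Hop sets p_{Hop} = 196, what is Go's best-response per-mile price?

Go's profit: π = (p_{Go} − 31)(220 − 2p_{Go} + p_{Hop}).
∂π/∂p_{Go} = 282 − 4p_{Go} + p_{Hop} = 0 ⇒ p_{Go} = 70.5 + 0.25p_{Hop}.
At p_{Hop} = 196: p_{Go} = 70.5 + 0.25·196 = 119.5.

119.5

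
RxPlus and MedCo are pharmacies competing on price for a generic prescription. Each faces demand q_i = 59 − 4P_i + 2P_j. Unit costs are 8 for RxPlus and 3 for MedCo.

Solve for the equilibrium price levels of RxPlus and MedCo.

RxPlus's profit: π = (P_{RxPlus} − 8)(59 − 4P_{RxPlus} + 2P_{MedCo}).
∂π/∂P_{RxPlus} = 91 − 8P_{RxPlus} + 2P_{MedCo} = 0 ⇒ P_{RxPlus} = 11.375 + 0.25P_{MedCo}.
Similarly P_{MedCo} = 8.875 + 0.25P_{RxPlus}.
Plugging P_{MedCo} into RxPlus's best response: P_{RxPlus} = 11.375 + 0.25(8.875 + 0.25P_{RxPlus}) ⇒ 0.9375P_{RxPlus} = 435/32, so P_{RxPlus} = 14.5.
Then P_{MedCo} = 8.875 + 0.25·14.5 = 12.5.

14.5, 12.5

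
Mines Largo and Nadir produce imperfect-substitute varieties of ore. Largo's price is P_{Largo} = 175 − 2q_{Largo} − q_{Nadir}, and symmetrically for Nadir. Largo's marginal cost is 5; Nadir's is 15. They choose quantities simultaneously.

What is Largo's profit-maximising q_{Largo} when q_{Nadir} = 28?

Mine Largo's profit: π = q_{Largo}(175 − 2q_{Largo} − q_{Nadir}) − 5q_{Largo}.
∂π/∂q_{Largo} = 170 − 4q_{Largo} − q_{Nadir} = 0 ⇒ q_{Largo} = 42.5 − 0.25q_{Nadir}.
At q_{Nadir} = 28: q_{Largo} = 42.5 − 0.25·28 = 35.5.

35.5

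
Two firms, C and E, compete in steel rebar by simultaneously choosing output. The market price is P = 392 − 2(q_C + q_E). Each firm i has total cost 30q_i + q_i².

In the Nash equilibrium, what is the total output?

Firm C's profit: π = q_C(392 − 2(q_C + q_E)) − 30q_C − q_C².
∂π/∂q_C = 362 − 6q_C − 2q_E = 0, so q_C = 181/3 − (1/3)q_E.
Setting q_C = q_E in the reaction function: q_C = 181/3 − (1/3)q_C, so q_C = (181/3) / (4/3) = 45.25.
Total output: 45.25 + 45.25 = 90.5.

90.5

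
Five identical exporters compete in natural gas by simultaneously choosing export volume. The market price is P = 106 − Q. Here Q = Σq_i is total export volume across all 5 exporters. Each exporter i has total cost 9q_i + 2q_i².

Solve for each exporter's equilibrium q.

A representative exporter's profit is π_i = q_i(106 − Q) − 9q_i − 2q_i², with Q = q_i + Σ_{j≠i} q_j.
First-order condition: 97 − 6q_i − Σ_{j≠i} q_j = 0.
Imposing symmetry (q_j = q for all j) turns Σ_{j≠i} q_j into 4q, so 97 = 10q and q = 9.7.

9.7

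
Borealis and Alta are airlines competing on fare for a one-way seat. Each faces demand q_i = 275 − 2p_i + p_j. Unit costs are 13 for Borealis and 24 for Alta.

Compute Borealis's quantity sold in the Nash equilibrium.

177.6

Borealis's profit: π = (p_{Borealis} − 13)(275 − 2p_{Borealis} + p_{Alta}).
∂π/∂p_{Borealis} = 301 − 4p_{Borealis} + p_{Alta} = 0 ⇒ p_{Borealis} = 75.25 + 0.25p_{Alta}.
Similarly p_{Alta} = 80.75 + 0.25p_{Borealis}.
Plugging p_{Alta} into Borealis's best response: p_{Borealis} = 75.25 + 0.25(80.75 + 0.25p_{Borealis}) ⇒ 0.9375p_{Borealis} = 95.4375, so p_{Borealis} = 101.8.
Then p_{Alta} = 80.75 + 0.25·101.8 = 106.2.
q_{Borealis} = 275 − 2·101.8 + 106.2 = 177.6.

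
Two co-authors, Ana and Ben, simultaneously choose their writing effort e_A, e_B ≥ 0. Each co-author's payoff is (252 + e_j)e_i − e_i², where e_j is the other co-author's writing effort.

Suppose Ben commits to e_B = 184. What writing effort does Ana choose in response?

Ana's payoff is (252 + e_B)e_A − e_A².
∂π/∂e_A = 252 + e_B − 2e_A = 0, so e_A = 126 + 0.5e_B.
At e_B = 184: e_A = 126 + 0.5·184 = 218.

218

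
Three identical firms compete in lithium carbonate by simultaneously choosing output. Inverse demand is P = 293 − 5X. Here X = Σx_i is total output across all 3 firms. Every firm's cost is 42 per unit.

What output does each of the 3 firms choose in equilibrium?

A representative firm's profit is π_i = x_i(293 − 5X) − 42x_i, with X = x_i + Σ_{j≠i} x_j.
First-order condition: 251 − 10x_i − 5Σ_{j≠i} x_j = 0.
Imposing symmetry (x_j = x for all j) turns Σ_{j≠i} x_j into 2x, so 251 = 20x and x = 12.55.

12.55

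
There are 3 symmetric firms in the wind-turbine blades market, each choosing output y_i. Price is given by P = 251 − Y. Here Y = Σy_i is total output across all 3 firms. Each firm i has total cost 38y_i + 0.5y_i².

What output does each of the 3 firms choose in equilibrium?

42.6

A representative firm's profit is π_i = y_i(251 − Y) − 38y_i − 0.5y_i², with Y = y_i + Σ_{j≠i} y_j.
First-order condition: 213 − 3y_i − Σ_{j≠i} y_j = 0.
Imposing symmetry (y_j = y for all j) turns Σ_{j≠i} y_j into 2y, so 213 = 5y and y = 42.6.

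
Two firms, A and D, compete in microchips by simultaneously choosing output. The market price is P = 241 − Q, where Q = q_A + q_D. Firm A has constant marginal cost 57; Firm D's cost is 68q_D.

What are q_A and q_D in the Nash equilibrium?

65, 54

Firm A's profit: π = q_A(241 − (q_A + q_D)) − 57q_A.
∂π/∂q_A = 184 − 2q_A − q_D = 0, so q_A = 92 − 0.5q_D.
By the same steps for D: q_D = 86.5 − 0.5q_A.
Substituting the second reaction function into the first: q_A = 92 − 0.5(86.5 − 0.5q_A), which gives 0.75q_A = 48.75 ⇒ q_A = 65.
Then q_D = 86.5 − 0.5·65 = 54.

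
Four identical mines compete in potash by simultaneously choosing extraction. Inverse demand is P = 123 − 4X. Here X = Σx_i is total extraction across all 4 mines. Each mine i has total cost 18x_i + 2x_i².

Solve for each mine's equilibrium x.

A representative mine's profit is π_i = x_i(123 − 4X) − 18x_i − 2x_i², with X = x_i + Σ_{j≠i} x_j.
First-order condition: 105 − 12x_i − 4Σ_{j≠i} x_j = 0.
Imposing symmetry (x_j = x for all j) turns Σ_{j≠i} x_j into 3x, so 105 = 24x and x = 4.375.

4.375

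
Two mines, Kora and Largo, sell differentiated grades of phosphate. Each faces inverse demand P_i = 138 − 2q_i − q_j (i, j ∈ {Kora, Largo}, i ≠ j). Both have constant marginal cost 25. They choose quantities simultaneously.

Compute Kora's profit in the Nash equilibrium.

Mine Kora's profit: π = q_{Kora}(138 − 2q_{Kora} − q_{Largo}) − 25q_{Kora}.
∂π/∂q_{Kora} = 113 − 4q_{Kora} − q_{Largo} = 0 ⇒ q_{Kora} = 28.25 − 0.25q_{Largo}.
Setting q_{Kora} = q_{Largo} in the reaction function: q_{Kora} = 28.25 − 0.25q_{Kora}, so q_{Kora} = 28.25 / 1.25 = 22.6.
P_{Kora} = 138 − 2·22.6 − 22.6 = 70.2.
Profit = (70.2 − 25)·22.6 = 1021.52.

1021.52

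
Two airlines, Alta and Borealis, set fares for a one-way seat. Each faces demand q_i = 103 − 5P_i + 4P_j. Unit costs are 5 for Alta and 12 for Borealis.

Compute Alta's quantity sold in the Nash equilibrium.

90

Alta's profit: π = (P_{Alta} − 5)(103 − 5P_{Alta} + 4P_{Borealis}).
∂π/∂P_{Alta} = 128 − 10P_{Alta} + 4P_{Borealis} = 0 ⇒ P_{Alta} = 12.8 + 0.4P_{Borealis}.
Similarly P_{Borealis} = 16.3 + 0.4P_{Alta}.
Plugging P_{Borealis} into Alta's best response: P_{Alta} = 12.8 + 0.4(16.3 + 0.4P_{Alta}) ⇒ 0.84P_{Alta} = 19.32, so P_{Alta} = 23.
Then P_{Borealis} = 16.3 + 0.4·23 = 25.5.
q_{Alta} = 103 − 5·23 + 4·25.5 = 90.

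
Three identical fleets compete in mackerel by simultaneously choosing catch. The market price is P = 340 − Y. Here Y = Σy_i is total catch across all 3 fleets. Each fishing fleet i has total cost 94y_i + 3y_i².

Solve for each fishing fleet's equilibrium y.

24.6

A representative fishing fleet's profit is π_i = y_i(340 − Y) − 94y_i − 3y_i², with Y = y_i + Σ_{j≠i} y_j.
First-order condition: 246 − 8y_i − Σ_{j≠i} y_j = 0.
In a symmetric equilibrium every fishing fleet chooses the same y, so Σ_{j≠i} y_j = 2y. The condition becomes 246 − 10y = 0, giving y = 246/10 = 24.6.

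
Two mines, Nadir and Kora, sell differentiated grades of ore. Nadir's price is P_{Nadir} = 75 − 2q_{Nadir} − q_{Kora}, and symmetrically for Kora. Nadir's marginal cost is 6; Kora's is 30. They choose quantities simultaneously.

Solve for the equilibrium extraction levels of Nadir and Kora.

15.4, 7.4

Mine Nadir's profit: π = q_{Nadir}(75 − 2q_{Nadir} − q_{Kora}) − 6q_{Nadir}.
∂π/∂q_{Nadir} = 69 − 4q_{Nadir} − q_{Kora} = 0 ⇒ q_{Nadir} = 17.25 − 0.25q_{Kora}.
Similarly q_{Kora} = 11.25 − 0.25q_{Nadir}.
Plugging q_{Kora} into Nadir's best response: q_{Nadir} = 17.25 − 0.25(11.25 − 0.25q_{Nadir}) ⇒ 0.9375q_{Nadir} = 14.4375, so q_{Nadir} = 15.4.
Then q_{Kora} = 11.25 − 0.25·15.4 = 7.4.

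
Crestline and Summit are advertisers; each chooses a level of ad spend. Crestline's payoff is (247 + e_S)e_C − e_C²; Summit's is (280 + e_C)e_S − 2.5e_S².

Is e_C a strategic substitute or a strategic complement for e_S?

Expanding Crestline's payoff: 247e_C + e_Se_C − e_C².
∂π/∂e_C = 247 + e_S − 2e_C = 0, so e_C = 123.5 + 0.5e_S.
The best-response slope de_C/de_S = 0.5 > 0: the reaction function is upward-sloping, so the choices are strategic complements.

strategic complements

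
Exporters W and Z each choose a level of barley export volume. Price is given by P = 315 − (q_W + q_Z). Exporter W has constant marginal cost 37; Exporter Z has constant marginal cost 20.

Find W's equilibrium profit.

Exporter W's profit: π = q_W(315 − (q_W + q_Z)) − 37q_W.
∂π/∂q_W = 278 − 2q_W − q_Z = 0, so q_W = 139 − 0.5q_Z.
By the same steps for Z: q_Z = 147.5 − 0.5q_W.
Substituting the second reaction function into the first: q_W = 139 − 0.5(147.5 − 0.5q_W), which gives 0.75q_W = 65.25 ⇒ q_W = 87.
Then q_Z = 147.5 − 0.5·87 = 104.
Price P = 315 − 191 = 124.
W's profit: (124 − 37)·87 = 7569.

7569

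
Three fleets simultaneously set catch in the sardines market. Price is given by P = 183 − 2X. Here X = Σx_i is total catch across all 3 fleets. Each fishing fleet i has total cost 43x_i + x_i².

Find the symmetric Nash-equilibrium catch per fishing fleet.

14

A representative fishing fleet's profit is π_i = x_i(183 − 2X) − 43x_i − x_i², with X = x_i + Σ_{j≠i} x_j.
First-order condition: 140 − 6x_i − 2Σ_{j≠i} x_j = 0.
In a symmetric equilibrium every fishing fleet chooses the same x, so Σ_{j≠i} x_j = 2x. The condition becomes 140 − 10x = 0, giving x = 140/10 = 14.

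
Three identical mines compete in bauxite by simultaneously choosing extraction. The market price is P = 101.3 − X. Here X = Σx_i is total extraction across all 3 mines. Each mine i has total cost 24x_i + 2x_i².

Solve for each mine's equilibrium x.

9.6625

A representative mine's profit is π_i = x_i(101.3 − X) − 24x_i − 2x_i², with X = x_i + Σ_{j≠i} x_j.
First-order condition: 77.3 − 6x_i − Σ_{j≠i} x_j = 0.
In a symmetric equilibrium every mine chooses the same x, so Σ_{j≠i} x_j = 2x. The condition becomes 77.3 − 8x = 0, giving x = 77.3/8 = 9.6625.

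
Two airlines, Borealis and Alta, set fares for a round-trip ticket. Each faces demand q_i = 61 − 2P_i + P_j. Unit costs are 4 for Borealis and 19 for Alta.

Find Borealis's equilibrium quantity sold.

Borealis's profit: π = (P_{Borealis} − 4)(61 − 2P_{Borealis} + P_{Alta}).
∂π/∂P_{Borealis} = 69 − 4P_{Borealis} + P_{Alta} = 0 ⇒ P_{Borealis} = 17.25 + 0.25P_{Alta}.
Similarly P_{Alta} = 24.75 + 0.25P_{Borealis}.
Substituting the second reaction function into the first: P_{Borealis} = 17.25 + 0.25(24.75 + 0.25P_{Borealis}), which gives 0.9375P_{Borealis} = 23.4375 ⇒ P_{Borealis} = 25.
Then P_{Alta} = 24.75 + 0.25·25 = 31.
q_{Borealis} = 61 − 2·25 + 31 = 42.

42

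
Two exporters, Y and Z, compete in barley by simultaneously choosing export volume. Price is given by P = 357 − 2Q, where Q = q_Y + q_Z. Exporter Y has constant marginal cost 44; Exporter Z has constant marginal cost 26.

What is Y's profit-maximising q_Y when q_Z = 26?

65.25

Exporter Y's profit: π = q_Y(357 − 2(q_Y + q_Z)) − 44q_Y.
∂π/∂q_Y = 313 − 4q_Y − 2q_Z = 0, so q_Y = 78.25 − 0.5q_Z.
At q_Z = 26: q_Y = 78.25 − 0.5·26 = 65.25.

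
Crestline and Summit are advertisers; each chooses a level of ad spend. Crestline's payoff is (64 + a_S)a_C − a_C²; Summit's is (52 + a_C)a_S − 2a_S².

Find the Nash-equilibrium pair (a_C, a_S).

44, 24

Expanding Crestline's payoff: 64a_C + a_Sa_C − a_C².
∂π/∂a_C = 64 + a_S − 2a_C = 0, so a_C = 32 + 0.5a_S.
Likewise for Summit: a_S = 13 + 0.25a_C.
Substituting the second reaction function into the first: a_C = 32 + 0.5(13 + 0.25a_C), which gives 0.875a_C = 38.5 ⇒ a_C = 44.
Then a_S = 13 + 0.25·44 = 24.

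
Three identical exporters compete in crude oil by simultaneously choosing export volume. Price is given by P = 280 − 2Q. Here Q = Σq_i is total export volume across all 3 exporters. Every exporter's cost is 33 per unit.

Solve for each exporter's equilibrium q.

A representative exporter's profit is π_i = q_i(280 − 2Q) − 33q_i, with Q = q_i + Σ_{j≠i} q_j.
First-order condition: 247 − 4q_i − 2Σ_{j≠i} q_j = 0.
Imposing symmetry (q_j = q for all j) turns Σ_{j≠i} q_j into 2q, so 247 = 8q and q = 30.875.

30.875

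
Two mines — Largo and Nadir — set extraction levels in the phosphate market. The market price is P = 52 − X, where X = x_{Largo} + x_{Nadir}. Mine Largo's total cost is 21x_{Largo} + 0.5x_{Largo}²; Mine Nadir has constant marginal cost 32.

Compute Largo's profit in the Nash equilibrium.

105.84

Mine Largo's profit: π = x_{Largo}(52 − (x_{Largo} + x_{Nadir})) − 21x_{Largo} − 0.5x_{Largo}².
∂π/∂x_{Largo} = 31 − 3x_{Largo} − x_{Nadir} = 0, so x_{Largo} = 31/3 − (1/3)x_{Nadir}.
For Nadir: ∂π/∂x_{Nadir} = 20 − 2x_{Nadir} − x_{Largo} = 0 ⇒ x_{Nadir} = 10 − 0.5x_{Largo}.
Plugging x_{Nadir} into Largo's best response: x_{Largo} = 31/3 − (1/3)(10 − 0.5x_{Largo}) ⇒ (5/6)x_{Largo} = 7, so x_{Largo} = 8.4.
Then x_{Nadir} = 10 − 0.5·8.4 = 5.8.
Price P = 52 − 14.2 = 37.8.
Largo's profit: (37.8 − 21)·8.4 − 0.5(8.4)² = 105.84.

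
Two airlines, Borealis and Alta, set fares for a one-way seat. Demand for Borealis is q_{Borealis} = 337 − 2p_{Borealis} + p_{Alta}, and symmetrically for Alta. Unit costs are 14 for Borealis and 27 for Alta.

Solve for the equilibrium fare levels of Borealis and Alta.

123.4, 128.6

Borealis's profit: π = (p_{Borealis} − 14)(337 − 2p_{Borealis} + p_{Alta}).
∂π/∂p_{Borealis} = 365 − 4p_{Borealis} + p_{Alta} = 0 ⇒ p_{Borealis} = 91.25 + 0.25p_{Alta}.
Similarly p_{Alta} = 97.75 + 0.25p_{Borealis}.
Solving the two reaction functions simultaneously: (1 − (0.25)(0.25))p_{Borealis} = 91.25 + 0.25·97.75, so 0.9375p_{Borealis} = 115.6875 and p_{Borealis} = 123.4.
Then p_{Alta} = 97.75 + 0.25·123.4 = 128.6.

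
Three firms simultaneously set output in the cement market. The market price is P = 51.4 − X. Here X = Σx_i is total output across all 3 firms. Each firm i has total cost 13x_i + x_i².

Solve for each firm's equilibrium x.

A representative firm's profit is π_i = x_i(51.4 − X) − 13x_i − x_i², with X = x_i + Σ_{j≠i} x_j.
First-order condition: 38.4 − 4x_i − Σ_{j≠i} x_j = 0.
In a symmetric equilibrium every firm chooses the same x, so Σ_{j≠i} x_j = 2x. The condition becomes 38.4 − 6x = 0, giving x = 38.4/6 = 6.4.

6.4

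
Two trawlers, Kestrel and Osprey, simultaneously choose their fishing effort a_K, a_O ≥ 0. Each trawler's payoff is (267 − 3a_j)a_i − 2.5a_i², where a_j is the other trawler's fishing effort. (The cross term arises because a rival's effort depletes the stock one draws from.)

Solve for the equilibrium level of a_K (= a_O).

33.375

Kestrel's payoff is (267 − 3a_O)a_K − 2.5a_K².
∂π/∂a_K = 267 − 3a_O − 5a_K = 0, so a_K = 53.4 − 0.6a_O.
Setting a_K = a_O in the reaction function: a_K = 53.4 − 0.6a_K, so a_K = 53.4 / 1.6 = 33.375.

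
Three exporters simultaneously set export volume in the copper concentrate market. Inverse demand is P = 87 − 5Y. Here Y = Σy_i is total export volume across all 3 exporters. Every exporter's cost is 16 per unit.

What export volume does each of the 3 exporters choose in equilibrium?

3.55

A representative exporter's profit is π_i = y_i(87 − 5Y) − 16y_i, with Y = y_i + Σ_{j≠i} y_j.
First-order condition: 71 − 10y_i − 5Σ_{j≠i} y_j = 0.
Imposing symmetry (y_j = y for all j) turns Σ_{j≠i} y_j into 2y, so 71 = 20y and y = 3.55.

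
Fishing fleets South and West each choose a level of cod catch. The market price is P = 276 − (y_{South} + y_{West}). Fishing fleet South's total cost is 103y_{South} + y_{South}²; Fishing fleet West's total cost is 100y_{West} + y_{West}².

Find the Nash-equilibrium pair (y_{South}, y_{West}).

34.4, 35.4

Fishing fleet South's profit: π = y_{South}(276 − (y_{South} + y_{West})) − 103y_{South} − y_{South}².
∂π/∂y_{South} = 173 − 4y_{South} − y_{West} = 0, so y_{South} = 43.25 − 0.25y_{West}.
By the same steps for West: y_{West} = 44 − 0.25y_{South}.
Solving the two reaction functions simultaneously: (1 − (−0.25)(−0.25))y_{South} = 43.25 − 0.25·44, so 0.9375y_{South} = 32.25 and y_{South} = 34.4.
Then y_{West} = 44 − 0.25·34.4 = 35.4.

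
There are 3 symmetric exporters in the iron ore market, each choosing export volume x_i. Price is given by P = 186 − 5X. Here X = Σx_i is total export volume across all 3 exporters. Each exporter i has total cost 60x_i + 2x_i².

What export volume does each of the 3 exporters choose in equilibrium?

A representative exporter's profit is π_i = x_i(186 − 5X) − 60x_i − 2x_i², with X = x_i + Σ_{j≠i} x_j.
First-order condition: 126 − 14x_i − 5Σ_{j≠i} x_j = 0.
With identical exporters, set every x_j = x: then 126 − 14x − 10x = 0, i.e. x = 126/24 = 5.25.

5.25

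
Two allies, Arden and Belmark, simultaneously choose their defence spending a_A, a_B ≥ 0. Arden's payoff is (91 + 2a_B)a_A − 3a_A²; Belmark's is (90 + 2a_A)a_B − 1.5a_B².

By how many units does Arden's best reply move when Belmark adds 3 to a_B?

1

Expanding Arden's payoff: 91a_A + 2a_Ba_A − 3a_A².
∂π/∂a_A = 91 + 2a_B − 6a_A = 0, so a_A = 91/6 + (1/3)a_B.
The reaction-function slope is 1/3, so a 3-unit rise in a_B moves a_A by 1/3 × 3 = 1. Arden's best response rises — the actions are strategic complements.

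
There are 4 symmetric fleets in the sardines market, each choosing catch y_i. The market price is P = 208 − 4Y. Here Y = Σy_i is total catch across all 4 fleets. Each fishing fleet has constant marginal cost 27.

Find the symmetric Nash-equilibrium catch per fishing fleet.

9.05

A representative fishing fleet's profit is π_i = y_i(208 − 4Y) − 27y_i, with Y = y_i + Σ_{j≠i} y_j.
First-order condition: 181 − 8y_i − 4Σ_{j≠i} y_j = 0.
With identical fishing fleets, set every y_j = y: then 181 − 8y − 12y = 0, i.e. y = 181/20 = 9.05.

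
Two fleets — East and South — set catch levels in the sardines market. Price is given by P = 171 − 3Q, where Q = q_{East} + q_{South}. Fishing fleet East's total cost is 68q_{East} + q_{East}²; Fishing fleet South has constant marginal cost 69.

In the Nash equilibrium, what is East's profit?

Fishing fleet East's profit: π = q_{East}(171 − 3(q_{East} + q_{South})) − 68q_{East} − q_{East}².
∂π/∂q_{East} = 103 − 8q_{East} − 3q_{South} = 0, so q_{East} = 12.875 − 0.375q_{South}.
For South: ∂π/∂q_{South} = 102 − 6q_{South} − 3q_{East} = 0 ⇒ q_{South} = 17 − 0.5q_{East}.
Solving the two reaction functions simultaneously: (1 − (−0.375)(−0.5))q_{East} = 12.875 − 0.375·17, so 0.8125q_{East} = 6.5 and q_{East} = 8.
Then q_{South} = 17 − 0.5·8 = 13.
Price P = 171 − 3·21 = 108.
East's profit: (108 − 68)·8 − (8)² = 256.

256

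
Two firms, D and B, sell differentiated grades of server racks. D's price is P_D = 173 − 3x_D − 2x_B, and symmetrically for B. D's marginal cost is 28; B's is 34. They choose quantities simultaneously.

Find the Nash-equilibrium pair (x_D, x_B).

Firm D's profit: π = x_D(173 − 3x_D − 2x_B) − 28x_D.
∂π/∂x_D = 145 − 6x_D − 2x_B = 0 ⇒ x_D = 145/6 − (1/3)x_B.
Similarly x_B = 139/6 − (1/3)x_D.
Solving the two reaction functions simultaneously: (1 − (−1/3)(−1/3))x_D = 145/6 − (1/3)·(139/6), so (8/9)x_D = 148/9 and x_D = 18.5.
Then x_B = 139/6 − (1/3)·18.5 = 17.

18.5, 17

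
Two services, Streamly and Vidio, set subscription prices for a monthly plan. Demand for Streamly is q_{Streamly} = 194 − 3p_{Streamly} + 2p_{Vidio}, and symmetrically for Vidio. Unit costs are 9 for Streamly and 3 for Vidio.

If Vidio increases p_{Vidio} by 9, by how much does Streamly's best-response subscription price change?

3

Streamly's profit: π = (p_{Streamly} − 9)(194 − 3p_{Streamly} + 2p_{Vidio}).
∂π/∂p_{Streamly} = 221 − 6p_{Streamly} + 2p_{Vidio} = 0 ⇒ p_{Streamly} = 221/6 + (1/3)p_{Vidio}.
The reaction-function slope is 1/3, so a 9-unit rise in p_{Vidio} moves p_{Streamly} by 1/3 × 9 = 3. Streamly's best response rises — the actions are strategic complements.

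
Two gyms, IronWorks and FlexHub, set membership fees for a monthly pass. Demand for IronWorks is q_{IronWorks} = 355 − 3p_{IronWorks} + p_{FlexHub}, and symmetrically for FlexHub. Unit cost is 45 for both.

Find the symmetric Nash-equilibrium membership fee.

98

IronWorks's profit: π = (p_{IronWorks} − 45)(355 − 3p_{IronWorks} + p_{FlexHub}).
∂π/∂p_{IronWorks} = 490 − 6p_{IronWorks} + p_{FlexHub} = 0 ⇒ p_{IronWorks} = 245/3 + (1/6)p_{FlexHub}.
By symmetry p_{FlexHub} = p_{IronWorks}; substituting into the reaction function, (5/6)p_{IronWorks} = 245/3 and p_{IronWorks} = 98.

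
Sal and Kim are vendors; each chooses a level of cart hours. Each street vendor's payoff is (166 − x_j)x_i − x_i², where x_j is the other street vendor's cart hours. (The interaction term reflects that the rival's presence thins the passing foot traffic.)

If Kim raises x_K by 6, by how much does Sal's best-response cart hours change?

Sal's payoff is (166 − x_K)x_S − x_S².
∂π/∂x_S = 166 − x_K − 2x_S = 0, so x_S = 83 − 0.5x_K.
The reaction-function slope is −0.5, so a 6-unit rise in x_K moves x_S by −0.5 × 6 = −3. Sal's best response falls — the actions are strategic substitutes.

-3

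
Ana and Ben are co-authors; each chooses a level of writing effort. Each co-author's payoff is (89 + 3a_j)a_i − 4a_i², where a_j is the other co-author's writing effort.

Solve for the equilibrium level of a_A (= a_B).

Ana's payoff is (89 + 3a_B)a_A − 4a_A².
∂π/∂a_A = 89 + 3a_B − 8a_A = 0, so a_A = 11.125 + 0.375a_B.
Setting a_A = a_B in the reaction function: a_A = 11.125 + 0.375a_A, so a_A = 11.125 / 0.625 = 17.8.

17.8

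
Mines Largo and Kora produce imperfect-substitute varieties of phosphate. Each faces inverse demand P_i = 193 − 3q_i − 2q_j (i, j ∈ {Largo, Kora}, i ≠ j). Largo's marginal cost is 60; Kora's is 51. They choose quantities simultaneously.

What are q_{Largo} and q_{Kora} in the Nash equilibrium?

Mine Largo's profit: π = q_{Largo}(193 − 3q_{Largo} − 2q_{Kora}) − 60q_{Largo}.
∂π/∂q_{Largo} = 133 − 6q_{Largo} − 2q_{Kora} = 0 ⇒ q_{Largo} = 133/6 − (1/3)q_{Kora}.
Similarly q_{Kora} = 71/3 − (1/3)q_{Largo}.
Solving the two reaction functions simultaneously: (1 − (−1/3)(−1/3))q_{Largo} = 133/6 − (1/3)·(71/3), so (8/9)q_{Largo} = 257/18 and q_{Largo} = 16.0625.
Then q_{Kora} = 71/3 − (1/3)·16.0625 = 18.3125.

16.0625, 18.3125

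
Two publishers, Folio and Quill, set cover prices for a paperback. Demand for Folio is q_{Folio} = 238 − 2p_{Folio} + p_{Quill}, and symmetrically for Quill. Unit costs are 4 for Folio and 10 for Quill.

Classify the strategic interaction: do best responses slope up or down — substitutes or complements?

Folio's profit: π = (p_{Folio} − 4)(238 − 2p_{Folio} + p_{Quill}).
∂π/∂p_{Folio} = 246 − 4p_{Folio} + p_{Quill} = 0 ⇒ p_{Folio} = 61.5 + 0.25p_{Quill}.
The best-response slope dp_{Folio}/dp_{Quill} = 0.25 > 0: the reaction function is upward-sloping, so the choices are strategic complements.

strategic complements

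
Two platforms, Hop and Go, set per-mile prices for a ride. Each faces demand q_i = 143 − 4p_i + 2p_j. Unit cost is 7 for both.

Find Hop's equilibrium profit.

1849

Hop's profit: π = (p_{Hop} − 7)(143 − 4p_{Hop} + 2p_{Go}).
∂π/∂p_{Hop} = 171 − 8p_{Hop} + 2p_{Go} = 0 ⇒ p_{Hop} = 21.375 + 0.25p_{Go}.
Setting p_{Hop} = p_{Go} in the reaction function: p_{Hop} = 21.375 + 0.25p_{Hop}, so p_{Hop} = 21.375 / 0.75 = 28.5.
q_{Hop} = 143 − 4·28.5 + 2·28.5 = 86.
Profit = (28.5 − 7)·86 = 1849.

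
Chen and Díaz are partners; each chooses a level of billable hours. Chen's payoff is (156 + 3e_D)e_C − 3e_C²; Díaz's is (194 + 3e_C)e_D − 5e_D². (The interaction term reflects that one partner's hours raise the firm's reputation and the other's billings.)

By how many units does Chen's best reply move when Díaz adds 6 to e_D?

Expanding Chen's payoff: 156e_C + 3e_De_C − 3e_C².
∂π/∂e_C = 156 + 3e_D − 6e_C = 0, so e_C = 26 + 0.5e_D.
The reaction-function slope is 0.5, so a 6-unit rise in e_D moves e_C by 0.5 × 6 = 3. Chen's best response rises — the actions are strategic complements.

3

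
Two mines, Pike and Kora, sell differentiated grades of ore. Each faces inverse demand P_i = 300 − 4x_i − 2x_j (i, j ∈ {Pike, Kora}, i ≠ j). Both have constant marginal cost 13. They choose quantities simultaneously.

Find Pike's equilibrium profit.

Mine Pike's profit: π = x_{Pike}(300 − 4x_{Pike} − 2x_{Kora}) − 13x_{Pike}.
∂π/∂x_{Pike} = 287 − 8x_{Pike} − 2x_{Kora} = 0 ⇒ x_{Pike} = 35.875 − 0.25x_{Kora}.
Setting x_{Pike} = x_{Kora} in the reaction function: x_{Pike} = 35.875 − 0.25x_{Pike}, so x_{Pike} = 35.875 / 1.25 = 28.7.
P_{Pike} = 300 − 4·28.7 − 2·28.7 = 127.8.
Profit = (127.8 − 13)·28.7 = 3294.76.

3294.76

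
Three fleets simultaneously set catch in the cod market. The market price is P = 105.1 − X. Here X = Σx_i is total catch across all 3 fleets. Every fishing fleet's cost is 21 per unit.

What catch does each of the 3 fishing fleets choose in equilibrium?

A representative fishing fleet's profit is π_i = x_i(105.1 − X) − 21x_i, with X = x_i + Σ_{j≠i} x_j.
First-order condition: 84.1 − 2x_i − Σ_{j≠i} x_j = 0.
Imposing symmetry (x_j = x for all j) turns Σ_{j≠i} x_j into 2x, so 84.1 = 4x and x = 21.025.

21.025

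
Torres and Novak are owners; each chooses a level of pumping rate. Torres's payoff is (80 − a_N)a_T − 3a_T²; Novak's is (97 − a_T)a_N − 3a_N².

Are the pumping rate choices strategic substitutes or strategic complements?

Expanding Torres's payoff: 80a_T − a_Na_T − 3a_T².
∂π/∂a_T = 80 − a_N − 6a_T = 0, so a_T = 40/3 − (1/6)a_N.
The best-response slope da_T/da_N = −1/6 < 0: the reaction function is downward-sloping, so the choices are strategic substitutes.

strategic substitutes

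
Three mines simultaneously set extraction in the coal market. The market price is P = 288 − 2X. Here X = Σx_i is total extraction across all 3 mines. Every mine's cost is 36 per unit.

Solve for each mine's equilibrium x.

A representative mine's profit is π_i = x_i(288 − 2X) − 36x_i, with X = x_i + Σ_{j≠i} x_j.
First-order condition: 252 − 4x_i − 2Σ_{j≠i} x_j = 0.
In a symmetric equilibrium every mine chooses the same x, so Σ_{j≠i} x_j = 2x. The condition becomes 252 − 8x = 0, giving x = 252/8 = 31.5.

31.5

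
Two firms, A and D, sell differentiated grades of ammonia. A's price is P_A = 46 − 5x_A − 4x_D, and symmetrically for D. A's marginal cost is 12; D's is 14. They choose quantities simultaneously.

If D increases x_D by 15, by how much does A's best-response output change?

Firm A's profit: π = x_A(46 − 5x_A − 4x_D) − 12x_A.
∂π/∂x_A = 34 − 10x_A − 4x_D = 0 ⇒ x_A = 3.4 − 0.4x_D.
The reaction-function slope is −0.4, so a 15-unit rise in x_D moves x_A by −0.4 × 15 = −6. A's best response falls — the actions are strategic substitutes.

-6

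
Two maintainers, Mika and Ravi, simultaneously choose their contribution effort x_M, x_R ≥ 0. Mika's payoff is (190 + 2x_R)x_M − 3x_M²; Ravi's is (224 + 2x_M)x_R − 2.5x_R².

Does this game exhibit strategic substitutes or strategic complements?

strategic complements

Expanding Mika's payoff: 190x_M + 2x_Rx_M − 3x_M².
∂π/∂x_M = 190 + 2x_R − 6x_M = 0, so x_M = 95/3 + (1/3)x_R.
The best-response slope dx_M/dx_R = 1/3 > 0: the reaction function is upward-sloping, so the choices are strategic complements.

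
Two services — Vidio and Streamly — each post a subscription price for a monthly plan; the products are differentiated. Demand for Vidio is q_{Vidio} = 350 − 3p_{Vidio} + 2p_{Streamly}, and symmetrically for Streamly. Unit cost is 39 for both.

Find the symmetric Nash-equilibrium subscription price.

Vidio's profit: π = (p_{Vidio} − 39)(350 − 3p_{Vidio} + 2p_{Streamly}).
∂π/∂p_{Vidio} = 467 − 6p_{Vidio} + 2p_{Streamly} = 0 ⇒ p_{Vidio} = 467/6 + (1/3)p_{Streamly}.
Setting p_{Vidio} = p_{Streamly} in the reaction function: p_{Vidio} = 467/6 + (1/3)p_{Vidio}, so p_{Vidio} = (467/6) / (2/3) = 116.75.

116.75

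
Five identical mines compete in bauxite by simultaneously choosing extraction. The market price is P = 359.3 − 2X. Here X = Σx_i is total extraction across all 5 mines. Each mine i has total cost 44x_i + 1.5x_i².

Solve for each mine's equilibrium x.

21.02

A representative mine's profit is π_i = x_i(359.3 − 2X) − 44x_i − 1.5x_i², with X = x_i + Σ_{j≠i} x_j.
First-order condition: 315.3 − 7x_i − 2Σ_{j≠i} x_j = 0.
Imposing symmetry (x_j = x for all j) turns Σ_{j≠i} x_j into 4x, so 315.3 = 15x and x = 21.02.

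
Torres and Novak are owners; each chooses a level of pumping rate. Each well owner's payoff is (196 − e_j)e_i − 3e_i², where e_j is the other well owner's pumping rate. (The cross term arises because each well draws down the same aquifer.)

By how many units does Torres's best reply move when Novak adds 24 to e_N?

-4

Torres's payoff is (196 − e_N)e_T − 3e_T².
∂π/∂e_T = 196 − e_N − 6e_T = 0, so e_T = 98/3 − (1/6)e_N.
The reaction-function slope is −1/6, so a 24-unit rise in e_N moves e_T by −1/6 × 24 = −4. Torres's best response falls — the actions are strategic substitutes.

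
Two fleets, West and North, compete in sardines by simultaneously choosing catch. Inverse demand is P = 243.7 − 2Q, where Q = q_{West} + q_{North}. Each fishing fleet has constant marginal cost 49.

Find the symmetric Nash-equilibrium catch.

32.45

Fishing fleet West's profit: π = q_{West}(243.7 − 2(q_{West} + q_{North})) − 49q_{West}.
∂π/∂q_{West} = 194.7 − 4q_{West} − 2q_{North} = 0, so q_{West} = 48.675 − 0.5q_{North}.
The game is symmetric, so in equilibrium q_{North} = q_{West}: the reaction function gives 1.5q_{West} = 48.675, hence q_{West} = 32.45.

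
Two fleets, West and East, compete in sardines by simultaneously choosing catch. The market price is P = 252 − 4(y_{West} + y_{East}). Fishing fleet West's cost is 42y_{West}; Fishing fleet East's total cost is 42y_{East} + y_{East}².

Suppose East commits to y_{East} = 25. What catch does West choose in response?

13.75

Fishing fleet West's profit: π = y_{West}(252 − 4(y_{West} + y_{East})) − 42y_{West}.
∂π/∂y_{West} = 210 − 8y_{West} − 4y_{East} = 0, so y_{West} = 26.25 − 0.5y_{East}.
At y_{East} = 25: y_{West} = 26.25 − 0.5·25 = 13.75.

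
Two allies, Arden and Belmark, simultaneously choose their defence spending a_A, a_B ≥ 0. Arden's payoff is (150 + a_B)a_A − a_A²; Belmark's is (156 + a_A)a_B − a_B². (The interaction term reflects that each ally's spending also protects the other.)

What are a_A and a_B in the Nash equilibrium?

Expanding Arden's payoff: 150a_A + a_Ba_A − a_A².
∂π/∂a_A = 150 + a_B − 2a_A = 0, so a_A = 75 + 0.5a_B.
Likewise for Belmark: a_B = 78 + 0.5a_A.
Solving the two reaction functions simultaneously: (1 − (0.5)(0.5))a_A = 75 + 0.5·78, so 0.75a_A = 114 and a_A = 152.
Then a_B = 78 + 0.5·152 = 154.

152, 154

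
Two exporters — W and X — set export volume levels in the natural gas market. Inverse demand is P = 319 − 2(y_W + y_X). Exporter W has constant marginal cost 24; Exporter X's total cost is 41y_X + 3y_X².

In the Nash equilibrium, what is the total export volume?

Exporter W's profit: π = y_W(319 − 2(y_W + y_X)) − 24y_W.
∂π/∂y_W = 295 − 4y_W − 2y_X = 0, so y_W = 73.75 − 0.5y_X.
For X: ∂π/∂y_X = 278 − 10y_X − 2y_W = 0 ⇒ y_X = 27.8 − 0.2y_W.
Plugging y_X into W's best response: y_W = 73.75 − 0.5(27.8 − 0.2y_W) ⇒ 0.9y_W = 59.85, so y_W = 66.5.
Then y_X = 27.8 − 0.2·66.5 = 14.5.
Total export volume: 66.5 + 14.5 = 81.

81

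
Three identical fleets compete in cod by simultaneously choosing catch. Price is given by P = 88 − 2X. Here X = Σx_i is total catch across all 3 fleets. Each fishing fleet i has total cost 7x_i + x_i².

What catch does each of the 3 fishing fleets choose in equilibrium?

A representative fishing fleet's profit is π_i = x_i(88 − 2X) − 7x_i − x_i², with X = x_i + Σ_{j≠i} x_j.
First-order condition: 81 − 6x_i − 2Σ_{j≠i} x_j = 0.
With identical fishing fleets, set every x_j = x: then 81 − 6x − 4x = 0, i.e. x = 81/10 = 8.1.

8.1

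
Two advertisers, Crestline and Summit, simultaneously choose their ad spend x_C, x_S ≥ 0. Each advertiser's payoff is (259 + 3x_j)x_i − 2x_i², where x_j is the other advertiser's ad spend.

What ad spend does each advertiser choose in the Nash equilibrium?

259

Crestline's payoff is (259 + 3x_S)x_C − 2x_C².
∂π/∂x_C = 259 + 3x_S − 4x_C = 0, so x_C = 64.75 + 0.75x_S.
By symmetry x_S = x_C; substituting into the reaction function, 0.25x_C = 64.75 and x_C = 259.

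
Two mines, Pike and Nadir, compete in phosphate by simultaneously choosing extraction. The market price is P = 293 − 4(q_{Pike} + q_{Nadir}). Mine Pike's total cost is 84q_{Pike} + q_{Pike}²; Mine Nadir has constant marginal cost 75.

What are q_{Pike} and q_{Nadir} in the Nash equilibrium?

12.5, 21

Mine Pike's profit: π = q_{Pike}(293 − 4(q_{Pike} + q_{Nadir})) − 84q_{Pike} − q_{Pike}².
∂π/∂q_{Pike} = 209 − 10q_{Pike} − 4q_{Nadir} = 0, so q_{Pike} = 20.9 − 0.4q_{Nadir}.
For Nadir: ∂π/∂q_{Nadir} = 218 − 8q_{Nadir} − 4q_{Pike} = 0 ⇒ q_{Nadir} = 27.25 − 0.5q_{Pike}.
Plugging q_{Nadir} into Pike's best response: q_{Pike} = 20.9 − 0.4(27.25 − 0.5q_{Pike}) ⇒ 0.8q_{Pike} = 10, so q_{Pike} = 12.5.
Then q_{Nadir} = 27.25 − 0.5·12.5 = 21.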